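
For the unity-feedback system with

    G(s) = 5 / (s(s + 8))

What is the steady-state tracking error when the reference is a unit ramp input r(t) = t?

G(s) has one pole at the origin.
This is a Type 1 system. Kv = lim_{s→0} s·G(s) = 5/8.
e_ss = 1/Kv = 1/(5/8) = 8/5 ≈ 1.600.

e_ss = 1.600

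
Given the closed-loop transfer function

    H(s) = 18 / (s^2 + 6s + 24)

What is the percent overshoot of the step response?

Comparing s^2 + 6s + 24 to s^2 + 2ζωₙs + ωₙ²: ωₙ = √24 ≈ 4.899 rad/s and ζ = 6/(2·√24) ≈ 0.6124.
%OS = 100·exp(−πζ/√(1−ζ²)) = 100·exp(−π·0.6124/√(1−0.6124²)) ≈ 8.77%.

%OS ≈ 8.77%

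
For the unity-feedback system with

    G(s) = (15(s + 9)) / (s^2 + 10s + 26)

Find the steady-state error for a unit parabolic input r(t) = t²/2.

e_ss = ∞

G(s) has no poles at the origin.
This is a Type 0 system; Ka = lim_{s→0} s^2·G(s) = 0, so the steady-state error for a parabola input is infinite.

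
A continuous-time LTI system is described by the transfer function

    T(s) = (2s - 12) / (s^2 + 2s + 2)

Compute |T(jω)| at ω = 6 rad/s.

Substitute s = j6: numerator = -12 + j12, denominator = -34 + j12.
|T(j6)| = |-12 + j12| / |-34 + j12| = 16.971 / 36.056 ≈ 0.4707.

|T(j6)| ≈ 0.4707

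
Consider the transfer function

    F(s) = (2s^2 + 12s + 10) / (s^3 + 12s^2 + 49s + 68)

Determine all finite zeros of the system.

Set the numerator to zero: 2s^2 + 12s + 10 = 0, i.e. 2·(s^2 + 6s + 5) = 0.
Factoring: (s + 1)(s + 5) = 0.

s = -1, -5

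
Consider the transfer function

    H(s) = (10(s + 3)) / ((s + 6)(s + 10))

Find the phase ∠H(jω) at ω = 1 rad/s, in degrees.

At s = j1: numerator = 30 + j10, denominator = 59 + j16.
∠H = ∠num − ∠den = 18.435° − (15.173°) = 3.262°.

∠H(j1) ≈ 3.262°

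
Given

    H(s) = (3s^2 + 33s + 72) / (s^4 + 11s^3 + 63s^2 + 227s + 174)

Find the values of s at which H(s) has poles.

The poles are the roots of the denominator s^4 + 11s^3 + 63s^2 + 227s + 174 = 0.
Trying s = -6: the polynomial evaluates to 0, so (s + 6) is a factor.
Dividing out leaves s^3 + 5s^2 + 33s + 29 = 0.
This factors further as (s^2 + 4s + 29)(s + 1) = 0.

s = -6, -2 ± 5j, -1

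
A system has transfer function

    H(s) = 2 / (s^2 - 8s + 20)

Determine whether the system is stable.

The denominator s^2 - 8s + 20 factors as (s^2 - 8s + 20), giving poles at s = 4 ± 2j.
Since the pole(s) at s = 4 + 2j, 4 - 2j lie in the right half-plane, the system is unstable.

unstable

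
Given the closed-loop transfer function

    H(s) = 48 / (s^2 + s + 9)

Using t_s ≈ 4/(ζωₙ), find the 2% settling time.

Comparing s^2 + s + 9 to s^2 + 2ζωₙs + ωₙ²: ωₙ = 3 rad/s and ζ = 1/(2·3) ≈ 0.1667.
ζωₙ = 1/2 = 0.5, so t_s ≈ 4/(ζωₙ) = 4/0.5 = 8 s.

t_s ≈ 8 s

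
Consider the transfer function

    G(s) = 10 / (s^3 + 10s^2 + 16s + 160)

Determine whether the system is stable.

The denominator s^3 + 10s^2 + 16s + 160 factors as (s^2 + 16)(s + 10), giving poles at s = ±4j, -10.
Since the simple pole(s) at s = 4j, -4j lie on the jω-axis with none in the right half-plane, the system is marginally stable.

marginally stable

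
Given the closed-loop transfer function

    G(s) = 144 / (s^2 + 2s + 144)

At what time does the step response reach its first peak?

t_p ≈ 0.2627 s

Comparing s^2 + 2s + 144 to s^2 + 2ζωₙs + ωₙ²: ωₙ = 12 rad/s and ζ = 2/(2·12) ≈ 0.08333.
ζωₙ = 2/2 = 1, so ω_d = ωₙ√(1−ζ²) = √(ωₙ² − (ζωₙ)²) = √(144 − 1²) = √143 ≈ 11.96 rad/s.
t_p = π/ω_d = π/11.96 ≈ 0.2627 s.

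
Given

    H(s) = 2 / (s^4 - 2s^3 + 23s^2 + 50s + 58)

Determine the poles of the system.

s = 2 + 5j, 2 - 5j, -1 + j, -1 - j

The poles are the roots of the denominator s^4 - 2s^3 + 23s^2 + 50s + 58 = 0.
No real roots exist; factor into two real quadratics: (s^2 - 4s + 29)(s^2 + 2s + 2) = 0.
Each quadratic gives a conjugate pair via the quadratic formula.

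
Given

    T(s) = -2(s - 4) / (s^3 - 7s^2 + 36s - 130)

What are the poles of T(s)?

The poles are the roots of the denominator s^3 - 7s^2 + 36s - 130 = 0.
Trying s = 5: the polynomial evaluates to 0, so (s - 5) is a factor.
Dividing out leaves s^2 - 2s + 26 = 0.
The quadratic formula then gives s = 1 ± 5j.

s = 5, 1 + 5j, 1 - 5j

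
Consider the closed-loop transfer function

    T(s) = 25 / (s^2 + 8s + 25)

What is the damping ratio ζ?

Compare the denominator to the standard form s^2 + 2ζωₙs + ωₙ².
ωₙ² = 25, so ωₙ = 5 rad/s.
2ζωₙ = 8, so ζ = 8/(2·5) = 0.8.

ζ = 0.8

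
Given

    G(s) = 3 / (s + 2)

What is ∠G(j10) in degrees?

At s = j10: numerator = 3, denominator = 2 + j10.
∠G = ∠num − ∠den = 0° − (78.690°) = -78.69°.

∠G(j10) ≈ -78.69°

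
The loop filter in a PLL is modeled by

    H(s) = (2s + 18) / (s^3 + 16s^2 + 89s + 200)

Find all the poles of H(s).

s = -4 + 3j, -4 - 3j, -8

The poles are the roots of the denominator s^3 + 16s^2 + 89s + 200 = 0.
Trying s = -8: the polynomial evaluates to 0, so (s + 8) is a factor.
Dividing out leaves s^2 + 8s + 25 = 0.
The quadratic formula then gives s = -4 ± 3j.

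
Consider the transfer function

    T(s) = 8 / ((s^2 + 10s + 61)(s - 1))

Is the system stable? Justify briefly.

The poles can be read from the denominator factors: s = -5 ± 6j, 1.
Since the pole(s) at s = 1 lie in the right half-plane, the system is unstable.

unstable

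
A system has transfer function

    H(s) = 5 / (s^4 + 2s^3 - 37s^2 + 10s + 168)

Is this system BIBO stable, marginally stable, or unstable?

unstable

The denominator s^4 + 2s^3 - 37s^2 + 10s + 168 factors as (s - 3)(s + 7)(s - 4)(s + 2), giving poles at s = 3, -7, 4, -2.
Since the pole(s) at s = 3, 4 lie in the right half-plane, the system is unstable.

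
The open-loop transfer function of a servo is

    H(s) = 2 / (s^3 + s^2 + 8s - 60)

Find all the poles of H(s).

s = -2 + 4j, -2 - 4j, 3

The poles are the roots of the denominator s^3 + s^2 + 8s - 60 = 0.
Trying s = 3: the polynomial evaluates to 0, so (s - 3) is a factor.
Dividing out leaves s^2 + 4s + 20 = 0.
The quadratic formula then gives s = -2 ± 4j.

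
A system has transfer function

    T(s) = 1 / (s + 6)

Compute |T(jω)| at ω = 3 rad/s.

Substitute s = j3: numerator = 1, denominator = 6 + j3.
|T(j3)| = |1| / |6 + j3| = 1 / 6.7082 ≈ 0.1491.

|T(j3)| ≈ 0.1491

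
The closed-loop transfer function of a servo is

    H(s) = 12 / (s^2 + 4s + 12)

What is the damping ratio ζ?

Compare the denominator to the standard form s^2 + 2ζωₙs + ωₙ².
ωₙ² = 12, so ωₙ = √12 ≈ 3.464 rad/s.
2ζωₙ = 4, so ζ = 4/(2·√12) ≈ 0.5774.

ζ ≈ 0.5774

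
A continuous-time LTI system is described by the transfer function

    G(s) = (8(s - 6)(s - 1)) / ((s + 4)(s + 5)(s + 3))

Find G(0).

At s = 0 each factor (s + a) contributes a and each (s^2 + bs + c) contributes c.
G(0) = 8·(-6) · (-1) / ((4) · (5) · (3)) = 48/60 = 4/5.

G(0) = 4/5 ≈ 0.8000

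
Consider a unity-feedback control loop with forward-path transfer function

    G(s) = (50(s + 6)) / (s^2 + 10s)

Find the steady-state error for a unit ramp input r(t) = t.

e_ss = 0.03333

G(s) has one pole at the origin.
This is a Type 1 system. Kv = lim_{s→0} s·G(s) = 300/10 = 30.
e_ss = 1/Kv = 1/(30) = 1/30 ≈ 0.03333.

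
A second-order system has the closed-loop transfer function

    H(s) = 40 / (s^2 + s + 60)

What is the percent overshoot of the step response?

%OS ≈ 81.6%

Comparing s^2 + s + 60 to s^2 + 2ζωₙs + ωₙ²: ωₙ = √60 ≈ 7.746 rad/s and ζ = 1/(2·√60) ≈ 0.06455.
%OS = 100·exp(−πζ/√(1−ζ²)) = 100·exp(−π·0.06455/√(1−0.06455²)) ≈ 81.6%.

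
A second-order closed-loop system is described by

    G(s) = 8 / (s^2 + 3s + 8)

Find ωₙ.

Compare the denominator to the standard form s^2 + 2ζωₙs + ωₙ².
ωₙ² = 8, so ωₙ = √8 ≈ 2.828 rad/s.

ωₙ ≈ 2.828 rad/s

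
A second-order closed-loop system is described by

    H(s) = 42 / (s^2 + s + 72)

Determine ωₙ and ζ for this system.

Compare the denominator to the standard form s^2 + 2ζωₙs + ωₙ².
ωₙ² = 72, so ωₙ = √72 ≈ 8.485 rad/s.
2ζωₙ = 1, so ζ = 1/(2·√72) ≈ 0.05893.

ωₙ ≈ 8.485 rad/s, ζ ≈ 0.05893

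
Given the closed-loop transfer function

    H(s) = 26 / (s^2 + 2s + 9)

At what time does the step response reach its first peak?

Comparing s^2 + 2s + 9 to s^2 + 2ζωₙs + ωₙ²: ωₙ = 3 rad/s and ζ = 2/(2·3) ≈ 0.3333.
ζωₙ = 2/2 = 1, so ω_d = ωₙ√(1−ζ²) = √(ωₙ² − (ζωₙ)²) = √(9 − 1²) = √8 ≈ 2.828 rad/s.
t_p = π/ω_d = π/2.828 ≈ 1.111 s.

t_p ≈ 1.111 s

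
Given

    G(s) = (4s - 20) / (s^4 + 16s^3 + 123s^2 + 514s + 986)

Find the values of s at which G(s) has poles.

The poles are the roots of the denominator s^4 + 16s^3 + 123s^2 + 514s + 986 = 0.
No real roots exist; factor into two real quadratics: (s^2 + 6s + 34)(s^2 + 10s + 29) = 0.
Each quadratic gives a conjugate pair via the quadratic formula.

s = -3 ± 5j, -5 ± 2j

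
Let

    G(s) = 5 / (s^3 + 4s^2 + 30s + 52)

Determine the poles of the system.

The poles are the roots of the denominator s^3 + 4s^2 + 30s + 52 = 0.
Trying s = -2: the polynomial evaluates to 0, so (s + 2) is a factor.
Dividing out leaves s^2 + 2s + 26 = 0.
The quadratic formula then gives s = -1 ± 5j.

s = -1 + 5j, -1 - 5j, -2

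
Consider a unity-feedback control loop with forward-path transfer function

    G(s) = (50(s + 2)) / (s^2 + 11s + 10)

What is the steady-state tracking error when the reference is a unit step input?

e_ss = 0.09091

G(s) has no poles at the origin.
This is a Type 0 system. Kp = lim_{s→0} G(s) = 100/10 = 10.
e_ss = 1/(1 + Kp) = 1/(1 + 10) = 1/11 ≈ 0.09091.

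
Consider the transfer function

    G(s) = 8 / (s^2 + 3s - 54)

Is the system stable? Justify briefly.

unstable

The denominator s^2 + 3s - 54 factors as (s + 9)(s - 6), giving poles at s = -9, 6.
Since the pole(s) at s = 6 lie in the right half-plane, the system is unstable.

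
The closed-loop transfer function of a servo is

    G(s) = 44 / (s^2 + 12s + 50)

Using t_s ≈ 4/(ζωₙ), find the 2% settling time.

t_s ≈ 0.6667 s

Comparing s^2 + 12s + 50 to s^2 + 2ζωₙs + ωₙ²: ωₙ = √50 ≈ 7.071 rad/s and ζ = 12/(2·√50) ≈ 0.8485.
ζωₙ = 12/2 = 6, so t_s ≈ 4/(ζωₙ) = 4/6 ≈ 0.6667 s.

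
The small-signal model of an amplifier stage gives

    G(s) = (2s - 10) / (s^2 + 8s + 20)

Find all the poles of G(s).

The poles are the roots of the denominator s^2 + 8s + 20 = 0.
Using the quadratic formula: s = (-8 ± √(-16))/2 = -4 ± 2j.

s = -4 ± 2j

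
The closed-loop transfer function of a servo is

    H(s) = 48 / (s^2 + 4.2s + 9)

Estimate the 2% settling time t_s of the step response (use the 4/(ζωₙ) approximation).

Comparing s^2 + 4.2s + 9 to s^2 + 2ζωₙs + ωₙ²: ωₙ = 3 rad/s and ζ = 4.2/(2·3) = 0.7.
ζωₙ = 4.2/2 = 2.1, so t_s ≈ 4/(ζωₙ) = 4/2.1 ≈ 1.905 s.

t_s ≈ 1.905 s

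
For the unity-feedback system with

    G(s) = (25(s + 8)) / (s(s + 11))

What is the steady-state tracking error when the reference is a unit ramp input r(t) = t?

G(s) has one pole at the origin.
This is a Type 1 system. Kv = lim_{s→0} s·G(s) = 200/11.
e_ss = 1/Kv = 1/(200/11) = 11/200 ≈ 0.05500.

e_ss = 0.05500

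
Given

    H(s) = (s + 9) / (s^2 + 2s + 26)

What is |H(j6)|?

|H(j6)| ≈ 0.6925

Substitute s = j6: numerator = 9 + j6, denominator = -10 + j12.
|H(j6)| = |9 + j6| / |-10 + j12| = 10.817 / 15.620 ≈ 0.6925.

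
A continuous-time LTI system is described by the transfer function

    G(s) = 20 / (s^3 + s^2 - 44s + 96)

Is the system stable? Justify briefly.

unstable

The denominator s^3 + s^2 - 44s + 96 factors as (s - 3)(s + 8)(s - 4), giving poles at s = 3, -8, 4.
Since the pole(s) at s = 3, 4 lie in the right half-plane, the system is unstable.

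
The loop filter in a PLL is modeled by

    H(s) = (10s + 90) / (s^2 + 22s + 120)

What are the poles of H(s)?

The poles are the roots of the denominator s^2 + 22s + 120 = 0.
Factoring: (s + 12)(s + 10) = 0, so s = -12 and s = -10.

s = -12, -10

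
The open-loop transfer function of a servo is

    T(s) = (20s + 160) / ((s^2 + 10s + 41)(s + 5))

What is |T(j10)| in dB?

Substitute s = j10: numerator = 160 + j200, denominator = -1295 - j90.
|T(j10)| = |160 + j200| / |-1295 - j90| = 256.12 / 1298.1 ≈ 0.1973.
In decibels: 20·log₁₀(0.1973) ≈ -14.1 dB.

|T(j10)|_dB ≈ -14.1 dB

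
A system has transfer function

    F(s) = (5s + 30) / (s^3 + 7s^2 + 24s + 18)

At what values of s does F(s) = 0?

Set the numerator to zero: 5s + 30 = 0, i.e. 5·(s + 6) = 0.
So s = -6.

s = -6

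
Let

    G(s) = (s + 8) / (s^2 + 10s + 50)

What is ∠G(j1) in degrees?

At s = j1: numerator = 8 + j1, denominator = 49 + j10.
∠G = ∠num − ∠den = 7.1250° − (11.535°) = -4.410°.

∠G(j1) ≈ -4.410°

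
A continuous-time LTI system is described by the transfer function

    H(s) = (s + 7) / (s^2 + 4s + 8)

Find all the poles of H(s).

The poles are the roots of the denominator s^2 + 4s + 8 = 0.
Using the quadratic formula: s = (-4 ± √(-16))/2 = -2 ± 2j.

s = -2 + 2j, -2 - 2j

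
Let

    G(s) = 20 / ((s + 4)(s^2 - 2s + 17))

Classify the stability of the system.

unstable

The poles can be read from the denominator factors: s = -4, 1 ± 4j.
Since the pole(s) at s = 1 ± 4j lie in the right half-plane, the system is unstable.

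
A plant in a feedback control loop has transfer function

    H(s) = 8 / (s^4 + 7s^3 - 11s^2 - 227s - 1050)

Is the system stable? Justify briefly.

unstable

The denominator s^4 + 7s^3 - 11s^2 - 227s - 1050 factors as (s - 6)(s^2 + 6s + 25)(s + 7), giving poles at s = 6, -3 ± 4j, -7.
Since the pole(s) at s = 6 lie in the right half-plane, the system is unstable.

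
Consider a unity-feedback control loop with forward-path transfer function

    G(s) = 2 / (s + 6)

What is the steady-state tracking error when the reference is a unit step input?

e_ss = 0.7500

G(s) has no poles at the origin.
This is a Type 0 system. Kp = lim_{s→0} G(s) = 2/6 = 1/3.
e_ss = 1/(1 + Kp) = 1/(1 + 1/3) = 3/4 ≈ 0.7500.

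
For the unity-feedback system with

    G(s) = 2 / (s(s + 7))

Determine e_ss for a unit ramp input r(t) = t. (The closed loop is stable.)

e_ss = 3.500

G(s) has one pole at the origin.
This is a Type 1 system. Kv = lim_{s→0} s·G(s) = 2/7.
e_ss = 1/Kv = 1/(2/7) = 7/2 ≈ 3.500.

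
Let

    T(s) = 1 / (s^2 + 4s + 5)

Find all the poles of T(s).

The poles are the roots of the denominator s^2 + 4s + 5 = 0.
Using the quadratic formula: s = (-4 ± √(-4))/2 = -2 ± 1j.

s = -2 ± j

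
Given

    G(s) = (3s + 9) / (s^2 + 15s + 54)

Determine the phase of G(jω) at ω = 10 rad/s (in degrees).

∠G(j10) ≈ -33.75°

At s = j10: numerator = 9 + j30, denominator = -46 + j150.
∠G = ∠num − ∠den = 73.301° − (107.05°) = -33.75°.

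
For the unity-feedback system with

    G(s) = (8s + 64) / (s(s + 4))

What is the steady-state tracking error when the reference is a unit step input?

G(s) has one pole at the origin.
This is a Type 1 system; for a step input the steady-state error is zero.

e_ss = 0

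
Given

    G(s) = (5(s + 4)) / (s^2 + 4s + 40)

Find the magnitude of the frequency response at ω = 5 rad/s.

Substitute s = j5: numerator = 20 + j25, denominator = 15 + j20.
|G(j5)| = |20 + j25| / |15 + j20| = 32.016 / 25 ≈ 1.281.

|G(j5)| ≈ 1.281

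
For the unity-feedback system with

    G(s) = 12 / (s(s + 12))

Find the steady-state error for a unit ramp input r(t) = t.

e_ss = 1

G(s) has one pole at the origin.
This is a Type 1 system. Kv = lim_{s→0} s·G(s) = 12/12 = 1.
e_ss = 1/Kv = 1/(1) = 1.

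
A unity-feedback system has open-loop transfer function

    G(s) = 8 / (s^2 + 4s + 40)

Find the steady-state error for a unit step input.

G(s) has no poles at the origin.
This is a Type 0 system. Kp = lim_{s→0} G(s) = 8/40 = 1/5.
e_ss = 1/(1 + Kp) = 1/(1 + 1/5) = 5/6 ≈ 0.8333.

e_ss = 0.8333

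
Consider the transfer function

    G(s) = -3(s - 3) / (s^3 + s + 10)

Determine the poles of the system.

s = 1 ± 2j, -2

The poles are the roots of the denominator s^3 + s + 10 = 0.
Trying s = -2: the polynomial evaluates to 0, so (s + 2) is a factor.
Dividing out leaves s^2 - 2s + 5 = 0.
The quadratic formula then gives s = 1 ± 2j.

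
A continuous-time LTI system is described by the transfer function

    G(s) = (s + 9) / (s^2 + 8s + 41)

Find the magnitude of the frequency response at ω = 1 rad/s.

|G(j1)| ≈ 0.2220

Substitute s = j1: numerator = 9 + j1, denominator = 40 + j8.
|G(j1)| = |9 + j1| / |40 + j8| = 9.0554 / 40.792 ≈ 0.2220.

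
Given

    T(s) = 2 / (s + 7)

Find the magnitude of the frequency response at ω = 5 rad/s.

Substitute s = j5: numerator = 2, denominator = 7 + j5.
|T(j5)| = |2| / |7 + j5| = 2 / 8.6023 ≈ 0.2325.

|T(j5)| ≈ 0.2325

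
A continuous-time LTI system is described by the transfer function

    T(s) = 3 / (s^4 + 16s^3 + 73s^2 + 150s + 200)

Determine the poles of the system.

s = -1 + 2j, -1 - 2j, -10, -4

The poles are the roots of the denominator s^4 + 16s^3 + 73s^2 + 150s + 200 = 0.
Trying s = -10: the polynomial evaluates to 0, so (s + 10) is a factor.
Dividing out leaves s^3 + 6s^2 + 13s + 20 = 0.
This factors further as (s^2 + 2s + 5)(s + 4) = 0.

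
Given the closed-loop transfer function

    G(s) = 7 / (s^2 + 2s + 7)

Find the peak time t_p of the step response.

t_p ≈ 1.283 s

Comparing s^2 + 2s + 7 to s^2 + 2ζωₙs + ωₙ²: ωₙ = √7 ≈ 2.646 rad/s and ζ = 2/(2·√7) ≈ 0.3780.
ζωₙ = 2/2 = 1, so ω_d = ωₙ√(1−ζ²) = √(ωₙ² − (ζωₙ)²) = √(7 − 1²) = √6 ≈ 2.449 rad/s.
t_p = π/ω_d = π/2.449 ≈ 1.283 s.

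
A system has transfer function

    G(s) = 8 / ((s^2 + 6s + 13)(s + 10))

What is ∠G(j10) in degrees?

At s = j10: numerator = 8, denominator = -1470 - j270.
∠G = ∠num − ∠den = 0° − (-169.59°) = 169.6°.

∠G(j10) ≈ 169.6°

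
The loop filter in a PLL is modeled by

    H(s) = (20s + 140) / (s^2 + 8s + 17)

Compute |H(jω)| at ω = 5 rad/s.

Substitute s = j5: numerator = 140 + j100, denominator = -8 + j40.
|H(j5)| = |140 + j100| / |-8 + j40| = 172.05 / 40.792 ≈ 4.218.

|H(j5)| ≈ 4.218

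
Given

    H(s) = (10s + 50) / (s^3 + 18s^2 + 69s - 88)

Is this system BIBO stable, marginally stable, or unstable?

unstable

The denominator s^3 + 18s^2 + 69s - 88 factors as (s + 8)(s + 11)(s - 1), giving poles at s = -8, -11, 1.
Since the pole(s) at s = 1 lie in the right half-plane, the system is unstable.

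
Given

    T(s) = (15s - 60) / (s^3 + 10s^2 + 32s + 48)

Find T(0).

Set s = 0: T(0) = (-60) / (48) = -5/4.

T(0) = -5/4 ≈ -1.250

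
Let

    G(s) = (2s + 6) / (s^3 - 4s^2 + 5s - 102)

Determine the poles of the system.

s = -1 ± 4j, 6

The poles are the roots of the denominator s^3 - 4s^2 + 5s - 102 = 0.
Trying s = 6: the polynomial evaluates to 0, so (s - 6) is a factor.
Dividing out leaves s^2 + 2s + 17 = 0.
The quadratic formula then gives s = -1 ± 4j.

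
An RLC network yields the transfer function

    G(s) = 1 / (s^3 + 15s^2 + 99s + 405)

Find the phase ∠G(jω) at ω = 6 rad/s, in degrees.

At s = j6: numerator = 1, denominator = -135 + j378.
∠G = ∠num − ∠den = 0° − (109.65°) = -109.7°.

∠G(j6) ≈ -109.7°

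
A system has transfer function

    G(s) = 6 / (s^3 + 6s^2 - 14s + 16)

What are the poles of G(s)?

The poles are the roots of the denominator s^3 + 6s^2 - 14s + 16 = 0.
Trying s = -8: the polynomial evaluates to 0, so (s + 8) is a factor.
Dividing out leaves s^2 - 2s + 2 = 0.
The quadratic formula then gives s = 1 ± 1j.

s = -8, 1 ± j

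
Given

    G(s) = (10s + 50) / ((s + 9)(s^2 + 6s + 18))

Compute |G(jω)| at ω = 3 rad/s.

|G(j3)| ≈ 0.3054

Substitute s = j3: numerator = 50 + j30, denominator = 27 + j189.
|G(j3)| = |50 + j30| / |27 + j189| = 58.310 / 190.92 ≈ 0.3054.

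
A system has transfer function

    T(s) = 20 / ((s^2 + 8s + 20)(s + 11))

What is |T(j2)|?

|T(j2)| ≈ 0.07906

Substitute s = j2: numerator = 20, denominator = 144 + j208.
|T(j2)| = |20| / |144 + j208| = 20 / 252.98 ≈ 0.07906.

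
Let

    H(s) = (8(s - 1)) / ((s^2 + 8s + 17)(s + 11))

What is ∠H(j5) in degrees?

∠H(j5) ≈ -24.44°

At s = j5: numerator = -8 + j40, denominator = -288 + j400.
∠H = ∠num − ∠den = 101.31° − (125.75°) = -24.44°.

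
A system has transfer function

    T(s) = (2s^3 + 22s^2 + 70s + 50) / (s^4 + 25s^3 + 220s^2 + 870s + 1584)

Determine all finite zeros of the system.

s = -5, -5, -1

Set the numerator to zero: 2s^3 + 22s^2 + 70s + 50 = 0, i.e. 2·(s^3 + 11s^2 + 35s + 25) = 0.
Factoring: (s + 5)^2(s + 1) = 0.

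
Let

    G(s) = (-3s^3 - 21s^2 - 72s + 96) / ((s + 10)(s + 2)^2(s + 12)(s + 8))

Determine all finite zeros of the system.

s = 1, -4 + 4j, -4 - 4j

Set the numerator to zero: -3s^3 - 21s^2 - 72s + 96 = 0, i.e. -3·(s^3 + 7s^2 + 24s - 32) = 0.
Factoring: (s - 1)(s^2 + 8s + 32) = 0.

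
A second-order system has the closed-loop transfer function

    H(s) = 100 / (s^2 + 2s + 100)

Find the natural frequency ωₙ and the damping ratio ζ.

ωₙ = 10 rad/s, ζ = 0.1

Compare the denominator to the standard form s^2 + 2ζωₙs + ωₙ².
ωₙ² = 100, so ωₙ = 10 rad/s.
2ζωₙ = 2, so ζ = 2/(2·10) = 0.1.
With ζ = 0.1 the response is underdamped.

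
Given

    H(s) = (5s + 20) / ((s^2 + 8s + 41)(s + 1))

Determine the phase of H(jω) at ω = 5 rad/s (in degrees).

∠H(j5) ≈ -95.55°

At s = j5: numerator = 20 + j25, denominator = -184 + j120.
∠H = ∠num − ∠den = 51.340° − (146.89°) = -95.55°.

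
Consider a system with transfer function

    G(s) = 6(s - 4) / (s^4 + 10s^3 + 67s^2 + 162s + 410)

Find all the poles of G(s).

s = -1 + 3j, -1 - 3j, -4 + 5j, -4 - 5j

The poles are the roots of the denominator s^4 + 10s^3 + 67s^2 + 162s + 410 = 0.
No real roots exist; factor into two real quadratics: (s^2 + 2s + 10)(s^2 + 8s + 41) = 0.
Each quadratic gives a conjugate pair via the quadratic formula.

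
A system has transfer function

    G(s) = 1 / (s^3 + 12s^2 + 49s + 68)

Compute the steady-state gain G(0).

Set s = 0: G(0) = (1) / (68) = 1/68.

G(0) = 1/68 ≈ 0.01471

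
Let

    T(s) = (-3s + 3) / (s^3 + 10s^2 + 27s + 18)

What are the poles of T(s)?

s = -3, -6, -1

The poles are the roots of the denominator s^3 + 10s^2 + 27s + 18 = 0.
Trying s = -3: the polynomial evaluates to 0, so (s + 3) is a factor.
Dividing out leaves s^2 + 7s + 6 = 0.
Factoring the quadratic: (s + 6)(s + 1) = 0.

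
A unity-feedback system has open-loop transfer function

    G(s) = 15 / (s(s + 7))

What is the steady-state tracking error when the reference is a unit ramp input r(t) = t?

G(s) has one pole at the origin.
This is a Type 1 system. Kv = lim_{s→0} s·G(s) = 15/7.
e_ss = 1/Kv = 1/(15/7) = 7/15 ≈ 0.4667.

e_ss = 0.4667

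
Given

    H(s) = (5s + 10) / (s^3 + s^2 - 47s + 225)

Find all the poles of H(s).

The poles are the roots of the denominator s^3 + s^2 - 47s + 225 = 0.
Trying s = -9: the polynomial evaluates to 0, so (s + 9) is a factor.
Dividing out leaves s^2 - 8s + 25 = 0.
The quadratic formula then gives s = 4 ± 3j.

s = 4 + 3j, 4 - 3j, -9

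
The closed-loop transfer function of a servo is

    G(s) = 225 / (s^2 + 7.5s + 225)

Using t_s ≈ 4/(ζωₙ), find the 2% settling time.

t_s ≈ 1.067 s

Comparing s^2 + 7.5s + 225 to s^2 + 2ζωₙs + ωₙ²: ωₙ = 15 rad/s and ζ = 7.5/(2·15) = 0.25.
ζωₙ = 7.5/2 = 3.75, so t_s ≈ 4/(ζωₙ) = 4/3.75 ≈ 1.067 s.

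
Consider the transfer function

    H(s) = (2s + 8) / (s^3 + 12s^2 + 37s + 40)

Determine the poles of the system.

s = -2 + j, -2 - j, -8

The poles are the roots of the denominator s^3 + 12s^2 + 37s + 40 = 0.
Trying s = -8: the polynomial evaluates to 0, so (s + 8) is a factor.
Dividing out leaves s^2 + 4s + 5 = 0.
The quadratic formula then gives s = -2 ± 1j.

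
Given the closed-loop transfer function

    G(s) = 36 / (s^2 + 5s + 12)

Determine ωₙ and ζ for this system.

ωₙ ≈ 3.464 rad/s, ζ ≈ 0.7217

Compare the denominator to the standard form s^2 + 2ζωₙs + ωₙ².
ωₙ² = 12, so ωₙ = √12 ≈ 3.464 rad/s.
2ζωₙ = 5, so ζ = 5/(2·√12) ≈ 0.7217.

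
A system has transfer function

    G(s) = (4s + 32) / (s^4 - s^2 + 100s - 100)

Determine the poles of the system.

s = 1, 2 + 4j, 2 - 4j, -5

The poles are the roots of the denominator s^4 - s^2 + 100s - 100 = 0.
Trying s = 1: the polynomial evaluates to 0, so (s - 1) is a factor.
Dividing out leaves s^3 + s^2 + 100 = 0.
This factors further as (s^2 - 4s + 20)(s + 5) = 0.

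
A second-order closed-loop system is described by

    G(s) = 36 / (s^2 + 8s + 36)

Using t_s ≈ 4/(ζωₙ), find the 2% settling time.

Comparing s^2 + 8s + 36 to s^2 + 2ζωₙs + ωₙ²: ωₙ = 6 rad/s and ζ = 8/(2·6) ≈ 0.6667.
ζωₙ = 8/2 = 4, so t_s ≈ 4/(ζωₙ) = 4/4 = 1 s.

t_s ≈ 1 s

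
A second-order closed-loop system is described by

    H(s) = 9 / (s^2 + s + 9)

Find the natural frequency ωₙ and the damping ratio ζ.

ωₙ = 3 rad/s, ζ ≈ 0.1667

Compare the denominator to the standard form s^2 + 2ζωₙs + ωₙ².
ωₙ² = 9, so ωₙ = 3 rad/s.
2ζωₙ = 1, so ζ = 1/(2·3) ≈ 0.1667.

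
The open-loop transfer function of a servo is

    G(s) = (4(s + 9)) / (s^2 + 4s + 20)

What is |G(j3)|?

Substitute s = j3: numerator = 36 + j12, denominator = 11 + j12.
|G(j3)| = |36 + j12| / |11 + j12| = 37.947 / 16.279 ≈ 2.331.

|G(j3)| ≈ 2.331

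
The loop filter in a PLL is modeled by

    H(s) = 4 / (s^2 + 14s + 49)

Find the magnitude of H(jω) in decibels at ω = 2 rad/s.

Substitute s = j2: numerator = 4, denominator = 45 + j28.
|H(j2)| = |4| / |45 + j28| = 4 / 53 ≈ 0.07547.
In decibels: 20·log₁₀(0.07547) ≈ -22.4 dB.

|H(j2)|_dB ≈ -22.4 dB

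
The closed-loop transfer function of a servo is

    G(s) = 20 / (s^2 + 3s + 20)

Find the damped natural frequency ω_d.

Comparing s^2 + 3s + 20 to s^2 + 2ζωₙs + ωₙ²: ωₙ = √20 ≈ 4.472 rad/s and ζ = 3/(2·√20) ≈ 0.3354.
ζωₙ = 3/2 = 1.5, so ω_d = ωₙ√(1−ζ²) = √(ωₙ² − (ζωₙ)²) = √(20 − 1.5²) = √17.75 ≈ 4.213 rad/s.

ω_d ≈ 4.213 rad/s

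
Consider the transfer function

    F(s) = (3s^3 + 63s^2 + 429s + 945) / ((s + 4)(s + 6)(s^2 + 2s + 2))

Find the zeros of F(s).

s = -7, -5, -9

Set the numerator to zero: 3s^3 + 63s^2 + 429s + 945 = 0, i.e. 3·(s^3 + 21s^2 + 143s + 315) = 0.
Factoring: (s + 7)(s + 5)(s + 9) = 0.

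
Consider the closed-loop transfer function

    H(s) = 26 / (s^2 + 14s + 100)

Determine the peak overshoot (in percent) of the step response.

Comparing s^2 + 14s + 100 to s^2 + 2ζωₙs + ωₙ²: ωₙ = 10 rad/s and ζ = 14/(2·10) = 0.7.
%OS = 100·exp(−πζ/√(1−ζ²)) = 100·exp(−π·0.7/√(1−0.7²)) ≈ 4.60%.

%OS ≈ 4.60%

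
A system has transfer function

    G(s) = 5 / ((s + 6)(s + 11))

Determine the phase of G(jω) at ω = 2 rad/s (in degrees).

∠G(j2) ≈ -28.74°

At s = j2: numerator = 5, denominator = 62 + j34.
∠G = ∠num − ∠den = 0° − (28.740°) = -28.74°.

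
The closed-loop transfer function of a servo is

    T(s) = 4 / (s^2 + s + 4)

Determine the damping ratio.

Compare the denominator to the standard form s^2 + 2ζωₙs + ωₙ².
ωₙ² = 4, so ωₙ = 2 rad/s.
2ζωₙ = 1, so ζ = 1/(2·2) = 0.25.

ζ = 0.25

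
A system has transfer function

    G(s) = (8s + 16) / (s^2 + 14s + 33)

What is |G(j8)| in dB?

|G(j8)|_dB ≈ -4.92 dB

Substitute s = j8: numerator = 16 + j64, denominator = -31 + j112.
|G(j8)| = |16 + j64| / |-31 + j112| = 65.970 / 116.21 ≈ 0.5677.
In decibels: 20·log₁₀(0.5677) ≈ -4.92 dB.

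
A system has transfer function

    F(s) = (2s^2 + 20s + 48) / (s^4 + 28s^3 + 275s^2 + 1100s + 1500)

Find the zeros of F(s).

s = -6, -4

Set the numerator to zero: 2s^2 + 20s + 48 = 0, i.e. 2·(s^2 + 10s + 24) = 0.
Factoring: (s + 6)(s + 4) = 0.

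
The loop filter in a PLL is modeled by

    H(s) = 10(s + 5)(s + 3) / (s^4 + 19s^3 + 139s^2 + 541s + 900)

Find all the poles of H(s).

The poles are the roots of the denominator s^4 + 19s^3 + 139s^2 + 541s + 900 = 0.
Trying s = -4: the polynomial evaluates to 0, so (s + 4) is a factor.
Dividing out leaves s^3 + 15s^2 + 79s + 225 = 0.
This factors further as (s^2 + 6s + 25)(s + 9) = 0.

s = -3 + 4j, -3 - 4j, -4, -9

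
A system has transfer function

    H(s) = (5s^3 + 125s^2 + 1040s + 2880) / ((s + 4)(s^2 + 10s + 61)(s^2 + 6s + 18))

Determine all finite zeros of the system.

Set the numerator to zero: 5s^3 + 125s^2 + 1040s + 2880 = 0, i.e. 5·(s^3 + 25s^2 + 208s + 576) = 0.
Factoring: (s + 8)^2(s + 9) = 0.

s = -8, -9, -8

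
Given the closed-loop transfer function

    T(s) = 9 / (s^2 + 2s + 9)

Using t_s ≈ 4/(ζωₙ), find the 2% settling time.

t_s ≈ 4 s

Comparing s^2 + 2s + 9 to s^2 + 2ζωₙs + ωₙ²: ωₙ = 3 rad/s and ζ = 2/(2·3) ≈ 0.3333.
ζωₙ = 2/2 = 1, so t_s ≈ 4/(ζωₙ) = 4/1 = 4 s.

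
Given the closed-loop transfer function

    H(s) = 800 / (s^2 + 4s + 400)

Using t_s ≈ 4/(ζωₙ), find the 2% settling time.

Comparing s^2 + 4s + 400 to s^2 + 2ζωₙs + ωₙ²: ωₙ = 20 rad/s and ζ = 4/(2·20) = 0.1.
ζωₙ = 4/2 = 2, so t_s ≈ 4/(ζωₙ) = 4/2 = 2 s.

t_s ≈ 2 s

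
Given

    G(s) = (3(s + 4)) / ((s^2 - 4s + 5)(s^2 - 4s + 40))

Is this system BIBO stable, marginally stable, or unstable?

The poles can be read from the denominator factors: s = 2 ± j, 2 ± 6j.
Since the pole(s) at s = 2 + j, 2 - j, 2 + 6j, 2 - 6j lie in the right half-plane, the system is unstable.

unstable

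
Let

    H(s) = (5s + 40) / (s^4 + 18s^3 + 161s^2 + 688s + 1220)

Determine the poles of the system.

s = -5 + 6j, -5 - 6j, -4 + 2j, -4 - 2j

The poles are the roots of the denominator s^4 + 18s^3 + 161s^2 + 688s + 1220 = 0.
No real roots exist; factor into two real quadratics: (s^2 + 10s + 61)(s^2 + 8s + 20) = 0.
Each quadratic gives a conjugate pair via the quadratic formula.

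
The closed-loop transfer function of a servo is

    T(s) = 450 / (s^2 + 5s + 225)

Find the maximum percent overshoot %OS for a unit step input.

%OS ≈ 58.8%

Comparing s^2 + 5s + 225 to s^2 + 2ζωₙs + ωₙ²: ωₙ = 15 rad/s and ζ = 5/(2·15) ≈ 0.1667.
%OS = 100·exp(−πζ/√(1−ζ²)) = 100·exp(−π·0.1667/√(1−0.1667²)) ≈ 58.8%.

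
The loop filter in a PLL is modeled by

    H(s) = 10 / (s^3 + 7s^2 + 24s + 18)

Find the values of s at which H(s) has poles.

s = -3 ± 3j, -1

The poles are the roots of the denominator s^3 + 7s^2 + 24s + 18 = 0.
Trying s = -1: the polynomial evaluates to 0, so (s + 1) is a factor.
Dividing out leaves s^2 + 6s + 18 = 0.
The quadratic formula then gives s = -3 ± 3j.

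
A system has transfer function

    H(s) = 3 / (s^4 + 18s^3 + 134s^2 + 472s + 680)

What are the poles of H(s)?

s = -5 + 3j, -5 - 3j, -4 + 2j, -4 - 2j

The poles are the roots of the denominator s^4 + 18s^3 + 134s^2 + 472s + 680 = 0.
No real roots exist; factor into two real quadratics: (s^2 + 10s + 34)(s^2 + 8s + 20) = 0.
Each quadratic gives a conjugate pair via the quadratic formula.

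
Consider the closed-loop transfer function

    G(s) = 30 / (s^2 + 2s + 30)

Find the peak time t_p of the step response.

Comparing s^2 + 2s + 30 to s^2 + 2ζωₙs + ωₙ²: ωₙ = √30 ≈ 5.477 rad/s and ζ = 2/(2·√30) ≈ 0.1826.
ζωₙ = 2/2 = 1, so ω_d = ωₙ√(1−ζ²) = √(ωₙ² − (ζωₙ)²) = √(30 − 1²) = √29 ≈ 5.385 rad/s.
t_p = π/ω_d = π/5.385 ≈ 0.5834 s.

t_p ≈ 0.5834 s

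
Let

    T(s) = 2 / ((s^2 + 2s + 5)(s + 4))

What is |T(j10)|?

|T(j10)| ≈ 0.001913

Substitute s = j10: numerator = 2, denominator = -580 - j870.
|T(j10)| = |2| / |-580 - j870| = 2 / 1045.6 ≈ 0.001913.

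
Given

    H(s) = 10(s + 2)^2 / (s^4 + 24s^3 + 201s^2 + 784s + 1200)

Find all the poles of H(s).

The poles are the roots of the denominator s^4 + 24s^3 + 201s^2 + 784s + 1200 = 0.
Trying s = -12: the polynomial evaluates to 0, so (s + 12) is a factor.
Dividing out leaves s^3 + 12s^2 + 57s + 100 = 0.
This factors further as (s^2 + 8s + 25)(s + 4) = 0.

s = -4 ± 3j, -12, -4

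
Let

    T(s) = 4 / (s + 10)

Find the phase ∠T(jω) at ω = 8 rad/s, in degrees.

At s = j8: numerator = 4, denominator = 10 + j8.
∠T = ∠num − ∠den = 0° − (38.660°) = -38.66°.

∠T(j8) ≈ -38.66°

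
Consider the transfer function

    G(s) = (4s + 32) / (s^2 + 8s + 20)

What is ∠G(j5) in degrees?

∠G(j5) ≈ -65.12°

At s = j5: numerator = 32 + j20, denominator = -5 + j40.
∠G = ∠num − ∠den = 32.005° − (97.125°) = -65.12°.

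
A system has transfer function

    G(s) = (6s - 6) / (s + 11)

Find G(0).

G(0) = -6/11 ≈ -0.5455

Set s = 0: G(0) = (-6) / (11) = -6/11.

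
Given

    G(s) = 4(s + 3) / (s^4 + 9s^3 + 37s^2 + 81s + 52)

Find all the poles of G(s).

s = -1, -4, -2 ± 3j

The poles are the roots of the denominator s^4 + 9s^3 + 37s^2 + 81s + 52 = 0.
Trying s = -1: the polynomial evaluates to 0, so (s + 1) is a factor.
Dividing out leaves s^3 + 8s^2 + 29s + 52 = 0.
This factors further as (s + 4)(s^2 + 4s + 13) = 0.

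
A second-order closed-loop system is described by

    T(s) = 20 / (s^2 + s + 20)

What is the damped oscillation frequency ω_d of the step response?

ω_d ≈ 4.444 rad/s

Comparing s^2 + s + 20 to s^2 + 2ζωₙs + ωₙ²: ωₙ = √20 ≈ 4.472 rad/s and ζ = 1/(2·√20) ≈ 0.1118.
ζωₙ = 1/2 = 0.5, so ω_d = ωₙ√(1−ζ²) = √(ωₙ² − (ζωₙ)²) = √(20 − 0.5²) = √19.75 ≈ 4.444 rad/s.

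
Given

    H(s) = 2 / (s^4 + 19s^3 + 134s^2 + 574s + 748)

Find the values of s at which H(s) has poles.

The poles are the roots of the denominator s^4 + 19s^3 + 134s^2 + 574s + 748 = 0.
Trying s = -2: the polynomial evaluates to 0, so (s + 2) is a factor.
Dividing out leaves s^3 + 17s^2 + 100s + 374 = 0.
This factors further as (s^2 + 6s + 34)(s + 11) = 0.

s = -3 + 5j, -3 - 5j, -2, -11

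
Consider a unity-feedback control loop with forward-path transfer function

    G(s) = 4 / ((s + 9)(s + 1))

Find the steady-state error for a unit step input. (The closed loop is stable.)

e_ss = 0.6923

G(s) has no poles at the origin.
This is a Type 0 system. Kp = lim_{s→0} G(s) = 4/9.
e_ss = 1/(1 + Kp) = 1/(1 + 4/9) = 9/13 ≈ 0.6923.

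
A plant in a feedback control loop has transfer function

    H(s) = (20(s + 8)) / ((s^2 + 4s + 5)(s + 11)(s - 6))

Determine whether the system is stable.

The poles can be read from the denominator factors: s = -2 + j, -2 - j, -11, 6.
Since the pole(s) at s = 6 lie in the right half-plane, the system is unstable.

unstable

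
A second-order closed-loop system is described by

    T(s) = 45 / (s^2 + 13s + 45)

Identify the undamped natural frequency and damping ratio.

ωₙ ≈ 6.708 rad/s, ζ ≈ 0.9690

Compare the denominator to the standard form s^2 + 2ζωₙs + ωₙ².
ωₙ² = 45, so ωₙ = √45 ≈ 6.708 rad/s.
2ζωₙ = 13, so ζ = 13/(2·√45) ≈ 0.9690.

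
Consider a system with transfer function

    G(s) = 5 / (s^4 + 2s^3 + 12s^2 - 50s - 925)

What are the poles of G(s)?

s = -1 ± 6j, 5, -5

The poles are the roots of the denominator s^4 + 2s^3 + 12s^2 - 50s - 925 = 0.
Trying s = 5: the polynomial evaluates to 0, so (s - 5) is a factor.
Dividing out leaves s^3 + 7s^2 + 47s + 185 = 0.
This factors further as (s^2 + 2s + 37)(s + 5) = 0.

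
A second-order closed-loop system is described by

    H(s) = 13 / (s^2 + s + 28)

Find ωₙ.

ωₙ ≈ 5.292 rad/s

Compare the denominator to the standard form s^2 + 2ζωₙs + ωₙ².
ωₙ² = 28, so ωₙ = √28 ≈ 5.292 rad/s.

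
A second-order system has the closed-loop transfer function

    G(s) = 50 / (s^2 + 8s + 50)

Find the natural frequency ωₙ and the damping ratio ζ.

ωₙ ≈ 7.071 rad/s, ζ ≈ 0.5657

Compare the denominator to the standard form s^2 + 2ζωₙs + ωₙ².
ωₙ² = 50, so ωₙ = √50 ≈ 7.071 rad/s.
2ζωₙ = 8, so ζ = 8/(2·√50) ≈ 0.5657.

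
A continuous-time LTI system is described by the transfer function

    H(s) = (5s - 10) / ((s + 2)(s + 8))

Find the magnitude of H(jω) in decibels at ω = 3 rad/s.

|H(j3)|_dB ≈ -4.65 dB

Substitute s = j3: numerator = -10 + j15, denominator = 7 + j30.
|H(j3)| = |-10 + j15| / |7 + j30| = 18.028 / 30.806 ≈ 0.5852.
In decibels: 20·log₁₀(0.5852) ≈ -4.65 dB.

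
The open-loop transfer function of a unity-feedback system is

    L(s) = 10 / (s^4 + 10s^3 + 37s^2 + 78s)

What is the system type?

The denominator has 1 factor of s at the origin (free integrator), so this is a Type 1 system.

Type 1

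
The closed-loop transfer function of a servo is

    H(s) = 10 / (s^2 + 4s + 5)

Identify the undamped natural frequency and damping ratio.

ωₙ ≈ 2.236 rad/s, ζ ≈ 0.8944

Compare the denominator to the standard form s^2 + 2ζωₙs + ωₙ².
ωₙ² = 5, so ωₙ = √5 ≈ 2.236 rad/s.
2ζωₙ = 4, so ζ = 4/(2·√5) ≈ 0.8944.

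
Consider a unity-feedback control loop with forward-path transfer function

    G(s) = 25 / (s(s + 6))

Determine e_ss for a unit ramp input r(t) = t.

e_ss = 0.2400

G(s) has one pole at the origin.
This is a Type 1 system. Kv = lim_{s→0} s·G(s) = 25/6.
e_ss = 1/Kv = 1/(25/6) = 6/25 ≈ 0.2400.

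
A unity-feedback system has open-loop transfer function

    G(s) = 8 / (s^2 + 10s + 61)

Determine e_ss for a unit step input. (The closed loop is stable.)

e_ss = 0.8841

G(s) has no poles at the origin.
This is a Type 0 system. Kp = lim_{s→0} G(s) = 8/61.
e_ss = 1/(1 + Kp) = 1/(1 + 8/61) = 61/69 ≈ 0.8841.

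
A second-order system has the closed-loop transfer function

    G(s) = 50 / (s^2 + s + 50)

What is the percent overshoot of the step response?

%OS ≈ 80.0%

Comparing s^2 + s + 50 to s^2 + 2ζωₙs + ωₙ²: ωₙ = √50 ≈ 7.071 rad/s and ζ = 1/(2·√50) ≈ 0.07071.
%OS = 100·exp(−πζ/√(1−ζ²)) = 100·exp(−π·0.07071/√(1−0.07071²)) ≈ 80.0%.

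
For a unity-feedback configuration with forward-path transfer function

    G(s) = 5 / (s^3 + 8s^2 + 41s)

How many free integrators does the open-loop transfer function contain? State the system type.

Factor s from the denominator: s^3 + 8s^2 + 41s = s·(s^2 + 8s + 41).
There is 1 pole at the origin, so the system is Type 1.

Type 1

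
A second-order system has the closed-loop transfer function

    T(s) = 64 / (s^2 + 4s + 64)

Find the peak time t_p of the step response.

Comparing s^2 + 4s + 64 to s^2 + 2ζωₙs + ωₙ²: ωₙ = 8 rad/s and ζ = 4/(2·8) = 0.25.
ζωₙ = 4/2 = 2, so ω_d = ωₙ√(1−ζ²) = √(ωₙ² − (ζωₙ)²) = √(64 − 2²) = √60 ≈ 7.746 rad/s.
t_p = π/ω_d = π/7.746 ≈ 0.4056 s.

t_p ≈ 0.4056 s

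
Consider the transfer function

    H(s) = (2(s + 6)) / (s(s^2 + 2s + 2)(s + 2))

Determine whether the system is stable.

marginally stable

The poles can be read from the denominator factors: s = 0, -1 + j, -1 - j, -2.
Since the simple pole(s) at s = 0 lie on the jω-axis with none in the right half-plane, the system is marginally stable.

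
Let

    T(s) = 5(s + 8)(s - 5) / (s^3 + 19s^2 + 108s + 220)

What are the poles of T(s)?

s = -4 ± 2j, -11

The poles are the roots of the denominator s^3 + 19s^2 + 108s + 220 = 0.
Trying s = -11: the polynomial evaluates to 0, so (s + 11) is a factor.
Dividing out leaves s^2 + 8s + 20 = 0.
The quadratic formula then gives s = -4 ± 2j.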